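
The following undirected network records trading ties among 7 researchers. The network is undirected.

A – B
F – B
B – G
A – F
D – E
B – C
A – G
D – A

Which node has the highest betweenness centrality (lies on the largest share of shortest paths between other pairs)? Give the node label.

A

Unnormalized betweenness of each node: A:17/2, B:11/2, C:0, D:5, E:0, F:0, G:0.
A has the largest value, 17/2, making it the main broker — the node through which the most shortest paths run.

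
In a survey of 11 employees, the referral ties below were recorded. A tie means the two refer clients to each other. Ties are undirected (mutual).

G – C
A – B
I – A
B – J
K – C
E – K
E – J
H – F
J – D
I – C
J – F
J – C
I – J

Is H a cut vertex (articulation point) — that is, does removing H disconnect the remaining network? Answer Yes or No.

Even without H, every remaining node can still reach every other (the residual graph is connected), so H is not a cut vertex.

No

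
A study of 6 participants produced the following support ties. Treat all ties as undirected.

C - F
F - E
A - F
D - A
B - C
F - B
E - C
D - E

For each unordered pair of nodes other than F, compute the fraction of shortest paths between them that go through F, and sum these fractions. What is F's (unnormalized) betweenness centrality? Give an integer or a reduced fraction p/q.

11/3

Pairs whose geodesics pass through F — E–A: 1/2; E–B: 1/2; D–B: 2/3; C–A: 1; A–B: 1.
All other pairs contribute 0.
Summing the contributions gives betweenness(F) = 11/3.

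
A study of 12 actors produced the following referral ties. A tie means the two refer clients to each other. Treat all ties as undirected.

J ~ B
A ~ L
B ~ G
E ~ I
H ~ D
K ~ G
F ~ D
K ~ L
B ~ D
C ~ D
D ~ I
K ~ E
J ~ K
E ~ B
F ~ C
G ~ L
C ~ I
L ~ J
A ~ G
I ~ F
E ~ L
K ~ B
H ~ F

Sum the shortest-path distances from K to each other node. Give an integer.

Distances from K: A:2, B:1, C:3, D:2, E:1, F:3, G:1, H:3, I:2, J:1, L:1.
Sum = 2 + 1 + 3 + 2 + 1 + 3 + 1 + 3 + 2 + 1 + 1 = 20.

20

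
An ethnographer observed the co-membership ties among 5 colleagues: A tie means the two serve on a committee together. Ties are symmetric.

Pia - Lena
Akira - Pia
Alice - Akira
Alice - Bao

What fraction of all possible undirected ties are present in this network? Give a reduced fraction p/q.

2/5

There are 4 edges and 5 nodes, so the maximum possible is C(5,2) = 10.
Density = 4/10 = 2/5.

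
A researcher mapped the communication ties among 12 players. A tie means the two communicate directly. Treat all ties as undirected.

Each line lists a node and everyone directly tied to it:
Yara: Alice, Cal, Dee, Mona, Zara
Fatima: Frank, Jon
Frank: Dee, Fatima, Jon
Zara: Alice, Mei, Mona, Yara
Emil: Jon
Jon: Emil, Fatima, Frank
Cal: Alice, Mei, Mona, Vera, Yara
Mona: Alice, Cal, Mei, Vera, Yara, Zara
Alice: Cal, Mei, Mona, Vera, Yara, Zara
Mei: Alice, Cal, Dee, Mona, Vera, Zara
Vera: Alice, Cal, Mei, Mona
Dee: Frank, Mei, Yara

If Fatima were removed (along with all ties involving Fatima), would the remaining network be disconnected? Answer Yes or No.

No

Even without Fatima, every remaining node can still reach every other (the residual graph is connected), so Fatima is not a cut vertex.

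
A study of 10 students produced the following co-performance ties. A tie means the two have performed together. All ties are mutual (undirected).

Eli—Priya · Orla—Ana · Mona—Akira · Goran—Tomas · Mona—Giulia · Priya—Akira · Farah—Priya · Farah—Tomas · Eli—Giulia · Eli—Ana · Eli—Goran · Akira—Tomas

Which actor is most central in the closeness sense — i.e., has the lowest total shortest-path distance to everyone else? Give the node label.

Eli

Farness (sum of distances to all others) for each node — Akira:18, Ana:20, Eli:14, Farah:21, Giulia:19, Goran:18, Mona:21, Orla:28, Priya:16, Tomas:19.
The smallest farness is 14, for Eli, so Eli has the highest closeness.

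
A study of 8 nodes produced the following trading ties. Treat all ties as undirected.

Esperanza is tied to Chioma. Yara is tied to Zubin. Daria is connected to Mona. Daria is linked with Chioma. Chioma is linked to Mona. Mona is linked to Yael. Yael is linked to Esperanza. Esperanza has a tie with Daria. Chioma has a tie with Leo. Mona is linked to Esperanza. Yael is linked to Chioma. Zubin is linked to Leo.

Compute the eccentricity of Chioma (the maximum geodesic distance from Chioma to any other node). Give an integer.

3

Distances from Chioma: Daria:1, Esperanza:1, Leo:1, Mona:1, Yael:1, Yara:3, Zubin:2.
The largest is 3 (to Yara), so the eccentricity of Chioma is 3.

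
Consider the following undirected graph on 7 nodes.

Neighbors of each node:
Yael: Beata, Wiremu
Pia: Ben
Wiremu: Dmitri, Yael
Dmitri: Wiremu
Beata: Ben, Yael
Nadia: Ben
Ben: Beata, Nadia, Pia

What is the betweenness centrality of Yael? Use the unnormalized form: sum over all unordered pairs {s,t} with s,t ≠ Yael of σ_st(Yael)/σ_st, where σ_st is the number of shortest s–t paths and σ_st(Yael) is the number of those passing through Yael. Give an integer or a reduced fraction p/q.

8

Pairs whose geodesics pass through Yael — Ben–Wiremu: 1; Ben–Dmitri: 1; Wiremu–Nadia: 1; Wiremu–Beata: 1; Wiremu–Pia: 1; Nadia–Dmitri: 1; Dmitri–Beata: 1; Dmitri–Pia: 1.
All other pairs contribute 0.
Summing the contributions gives betweenness(Yael) = 8.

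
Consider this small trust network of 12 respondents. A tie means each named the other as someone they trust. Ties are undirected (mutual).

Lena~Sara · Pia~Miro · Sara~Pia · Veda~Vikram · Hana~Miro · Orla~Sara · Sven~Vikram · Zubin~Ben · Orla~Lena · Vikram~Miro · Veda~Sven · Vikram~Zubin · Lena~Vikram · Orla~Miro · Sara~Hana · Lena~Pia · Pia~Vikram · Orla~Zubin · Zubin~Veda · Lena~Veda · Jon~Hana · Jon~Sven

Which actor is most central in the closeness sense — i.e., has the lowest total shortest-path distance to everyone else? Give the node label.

Vikram

Farness (sum of distances to all others) for each node — Ben:30, Hana:23, Jon:26, Lena:19, Miro:19, Orla:20, Pia:20, Sara:20, Sven:22, Veda:19, Vikram:16, Zubin:20.
The smallest farness is 16, for Vikram, so Vikram has the highest closeness.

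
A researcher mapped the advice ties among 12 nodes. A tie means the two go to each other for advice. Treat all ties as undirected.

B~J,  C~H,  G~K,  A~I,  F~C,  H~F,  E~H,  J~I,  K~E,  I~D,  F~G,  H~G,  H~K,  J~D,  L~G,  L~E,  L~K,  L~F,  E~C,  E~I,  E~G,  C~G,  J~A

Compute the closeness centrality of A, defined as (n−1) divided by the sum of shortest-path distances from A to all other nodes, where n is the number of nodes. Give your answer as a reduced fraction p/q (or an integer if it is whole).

Distances from A: B:2, C:3, D:2, E:2, F:4, G:3, H:3, I:1, J:1, K:3, L:3. Sum = 27.
n = 12, so closeness = 11/27.

11/27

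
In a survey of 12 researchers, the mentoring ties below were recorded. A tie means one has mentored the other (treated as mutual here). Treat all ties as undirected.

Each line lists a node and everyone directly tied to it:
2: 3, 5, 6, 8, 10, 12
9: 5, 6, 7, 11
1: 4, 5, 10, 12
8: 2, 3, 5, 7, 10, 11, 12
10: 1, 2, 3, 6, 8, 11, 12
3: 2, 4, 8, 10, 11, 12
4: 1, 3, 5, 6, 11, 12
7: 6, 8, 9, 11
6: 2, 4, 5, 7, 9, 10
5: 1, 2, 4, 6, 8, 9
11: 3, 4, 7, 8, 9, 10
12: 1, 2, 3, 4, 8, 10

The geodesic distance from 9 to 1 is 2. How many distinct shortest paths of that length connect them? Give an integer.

The shortest distance is 2, and the only length-2 path is 9–5–1. So there is exactly 1 shortest path.

1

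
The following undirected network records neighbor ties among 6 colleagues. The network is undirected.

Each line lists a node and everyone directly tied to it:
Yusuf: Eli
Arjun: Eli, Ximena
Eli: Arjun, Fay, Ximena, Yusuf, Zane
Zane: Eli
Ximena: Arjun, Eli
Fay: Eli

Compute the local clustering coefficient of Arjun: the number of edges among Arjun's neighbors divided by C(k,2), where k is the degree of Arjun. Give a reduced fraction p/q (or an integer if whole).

1

Arjun's neighbors: Eli and Ximena (k = 2).
Possible neighbor pairs: C(2,2) = 1. Edges among them: Eli–Ximena → e = 1.
Clustering(Arjun) = 1/1.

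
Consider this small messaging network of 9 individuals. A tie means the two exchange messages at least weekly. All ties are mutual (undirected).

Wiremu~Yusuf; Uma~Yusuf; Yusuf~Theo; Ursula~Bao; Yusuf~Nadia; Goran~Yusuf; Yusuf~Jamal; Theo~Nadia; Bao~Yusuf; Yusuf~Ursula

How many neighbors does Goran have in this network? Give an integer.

1

Goran is directly tied to Yusuf. That is 1 neighbor, so the degree of Goran is 1.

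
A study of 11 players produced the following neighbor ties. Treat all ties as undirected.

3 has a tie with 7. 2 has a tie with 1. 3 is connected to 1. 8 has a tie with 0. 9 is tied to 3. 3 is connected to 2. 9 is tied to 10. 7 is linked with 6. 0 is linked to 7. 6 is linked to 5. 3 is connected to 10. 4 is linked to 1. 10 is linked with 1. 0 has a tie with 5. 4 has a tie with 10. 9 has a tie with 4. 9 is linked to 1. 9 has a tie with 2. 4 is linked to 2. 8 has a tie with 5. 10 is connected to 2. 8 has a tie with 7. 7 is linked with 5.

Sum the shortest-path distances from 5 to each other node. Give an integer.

Distances from 5: 0:1, 1:3, 2:3, 3:2, 4:4, 6:1, 7:1, 8:1, 9:3, 10:3.
Sum = 1 + 3 + 3 + 2 + 4 + 1 + 1 + 1 + 3 + 3 = 22.

22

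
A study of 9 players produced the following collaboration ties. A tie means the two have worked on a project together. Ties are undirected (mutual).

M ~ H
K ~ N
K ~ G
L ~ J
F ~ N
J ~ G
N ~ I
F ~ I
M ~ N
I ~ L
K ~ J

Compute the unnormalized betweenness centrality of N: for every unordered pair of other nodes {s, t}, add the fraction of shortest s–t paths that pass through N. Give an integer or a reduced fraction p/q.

16

Pairs whose geodesics pass through N — H–F: 1; H–I: 1; H–K: 1; H–J: 1; H–L: 1; H–G: 1; F–M: 1; F–K: 1; F–J: 1/2; F–G: 1; I–M: 1; I–K: 1; I–G: 1/2; M–K: 1 … (+3 more pairs).
All other pairs contribute 0.
Summing the contributions gives betweenness(N) = 16.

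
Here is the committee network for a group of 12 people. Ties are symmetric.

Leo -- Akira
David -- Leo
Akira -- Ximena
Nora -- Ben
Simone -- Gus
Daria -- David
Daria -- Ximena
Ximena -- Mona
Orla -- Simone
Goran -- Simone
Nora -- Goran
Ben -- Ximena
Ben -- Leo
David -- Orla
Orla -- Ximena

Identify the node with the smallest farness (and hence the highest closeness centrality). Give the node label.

Farness (sum of distances to all others) for each node — Akira:26, Ben:22, Daria:26, David:23, Goran:29, Gus:34, Leo:24, Mona:29, Nora:26, Orla:20, Simone:24, Ximena:19.
The smallest farness is 19, for Ximena, so Ximena has the highest closeness.

Ximena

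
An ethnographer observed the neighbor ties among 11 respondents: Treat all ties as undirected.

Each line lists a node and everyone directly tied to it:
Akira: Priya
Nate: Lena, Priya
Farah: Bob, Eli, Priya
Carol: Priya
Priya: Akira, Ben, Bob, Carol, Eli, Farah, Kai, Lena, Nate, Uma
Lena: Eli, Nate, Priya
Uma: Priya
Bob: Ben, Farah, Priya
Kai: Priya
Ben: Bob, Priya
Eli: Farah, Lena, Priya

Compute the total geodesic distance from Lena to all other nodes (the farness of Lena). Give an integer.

17

Distances from Lena: Akira:2, Ben:2, Bob:2, Carol:2, Eli:1, Farah:2, Kai:2, Nate:1, Priya:1, Uma:2.
Sum = 2 + 2 + 2 + 2 + 1 + 2 + 2 + 1 + 1 + 2 = 17.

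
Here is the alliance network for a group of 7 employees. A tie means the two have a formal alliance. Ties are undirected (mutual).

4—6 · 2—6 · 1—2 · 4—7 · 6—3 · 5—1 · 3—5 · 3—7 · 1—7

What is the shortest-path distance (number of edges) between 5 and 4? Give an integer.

One shortest route is 5 – 3 – 7 – 4, which uses 3 edges, and at distance 2 from 5 we only reach {2, 6, 7}, which does not include 4. So d(5,4) = 3.

3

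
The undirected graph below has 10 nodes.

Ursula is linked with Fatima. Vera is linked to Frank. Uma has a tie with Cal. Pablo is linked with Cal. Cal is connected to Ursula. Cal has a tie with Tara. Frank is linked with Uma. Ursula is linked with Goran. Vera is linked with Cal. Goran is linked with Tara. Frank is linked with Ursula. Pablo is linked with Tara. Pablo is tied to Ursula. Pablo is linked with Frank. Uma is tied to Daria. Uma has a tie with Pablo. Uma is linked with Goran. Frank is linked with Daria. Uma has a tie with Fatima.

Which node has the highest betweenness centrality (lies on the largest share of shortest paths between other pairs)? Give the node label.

Uma

Unnormalized betweenness of each node: Cal:101/20, Daria:0, Fatima:1/5, Frank:107/20, Goran:29/20, Pablo:59/20, Tara:13/15, Uma:136/15, Ursula:289/60, Vera:1/4.
Uma has the largest value, 136/15, making it the main broker — the node through which the most shortest paths run.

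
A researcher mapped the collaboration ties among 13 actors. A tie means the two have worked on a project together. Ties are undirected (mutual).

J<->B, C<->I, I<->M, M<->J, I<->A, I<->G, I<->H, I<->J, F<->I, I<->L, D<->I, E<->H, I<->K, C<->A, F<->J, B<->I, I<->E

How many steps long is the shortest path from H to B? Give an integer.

2

One shortest route is H – I – B, which uses 2 edges, and H and B are not directly tied, so nothing shorter exists. So d(H,B) = 2.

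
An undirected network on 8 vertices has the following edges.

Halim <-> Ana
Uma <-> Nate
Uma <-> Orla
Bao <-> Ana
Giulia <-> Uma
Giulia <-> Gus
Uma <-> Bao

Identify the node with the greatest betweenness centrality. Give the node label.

Uma

Unnormalized betweenness of each node: Ana:6, Bao:10, Giulia:6, Gus:0, Halim:0, Nate:0, Orla:0, Uma:17.
Uma has the largest value, 17, making it the main broker — the node through which the most shortest paths run.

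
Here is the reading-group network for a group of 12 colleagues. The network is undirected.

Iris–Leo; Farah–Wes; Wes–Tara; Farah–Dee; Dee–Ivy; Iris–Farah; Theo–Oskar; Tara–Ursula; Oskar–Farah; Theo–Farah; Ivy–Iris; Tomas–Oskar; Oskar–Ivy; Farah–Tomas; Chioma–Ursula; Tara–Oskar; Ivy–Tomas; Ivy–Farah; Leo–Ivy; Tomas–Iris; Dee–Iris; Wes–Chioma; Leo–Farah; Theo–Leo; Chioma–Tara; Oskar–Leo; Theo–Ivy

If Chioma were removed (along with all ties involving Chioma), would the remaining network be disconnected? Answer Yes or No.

No

Even without Chioma, every remaining node can still reach every other (the residual graph is connected), so Chioma is not a cut vertex.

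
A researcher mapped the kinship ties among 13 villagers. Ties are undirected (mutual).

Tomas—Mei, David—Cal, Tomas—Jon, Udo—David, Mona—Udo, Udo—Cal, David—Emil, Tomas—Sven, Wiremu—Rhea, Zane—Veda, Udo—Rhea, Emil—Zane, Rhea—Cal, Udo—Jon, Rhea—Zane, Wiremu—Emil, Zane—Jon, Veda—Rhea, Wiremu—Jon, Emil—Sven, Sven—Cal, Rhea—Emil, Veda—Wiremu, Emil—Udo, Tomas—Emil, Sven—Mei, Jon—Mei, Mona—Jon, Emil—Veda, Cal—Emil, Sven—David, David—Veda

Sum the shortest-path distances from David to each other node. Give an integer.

Distances from David: Cal:1, Emil:1, Jon:2, Mei:2, Mona:2, Rhea:2, Sven:1, Tomas:2, Udo:1, Veda:1, Wiremu:2, Zane:2.
Sum = 1 + 1 + 2 + 2 + 2 + 2 + 1 + 2 + 1 + 1 + 2 + 2 = 19.

19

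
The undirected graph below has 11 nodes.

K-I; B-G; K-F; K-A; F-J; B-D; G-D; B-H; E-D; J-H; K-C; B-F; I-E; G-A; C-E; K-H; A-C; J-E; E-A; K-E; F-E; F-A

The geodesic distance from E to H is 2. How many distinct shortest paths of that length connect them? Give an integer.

2

The shortest distance is 2. The length-2 paths are: E–J–H; E–K–H.
That gives 2 distinct shortest paths.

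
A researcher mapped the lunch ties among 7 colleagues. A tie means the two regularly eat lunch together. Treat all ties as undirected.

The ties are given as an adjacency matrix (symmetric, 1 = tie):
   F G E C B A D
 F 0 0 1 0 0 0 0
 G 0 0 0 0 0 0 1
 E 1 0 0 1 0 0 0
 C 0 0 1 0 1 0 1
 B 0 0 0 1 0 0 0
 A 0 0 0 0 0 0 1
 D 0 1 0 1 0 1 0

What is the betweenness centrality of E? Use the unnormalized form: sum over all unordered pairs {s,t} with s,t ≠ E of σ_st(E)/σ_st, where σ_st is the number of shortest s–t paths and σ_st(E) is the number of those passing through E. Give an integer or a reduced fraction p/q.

5

Pairs whose geodesics pass through E — F–G: 1; F–C: 1; F–B: 1; F–A: 1; F–D: 1.
All other pairs contribute 0.
Summing the contributions gives betweenness(E) = 5.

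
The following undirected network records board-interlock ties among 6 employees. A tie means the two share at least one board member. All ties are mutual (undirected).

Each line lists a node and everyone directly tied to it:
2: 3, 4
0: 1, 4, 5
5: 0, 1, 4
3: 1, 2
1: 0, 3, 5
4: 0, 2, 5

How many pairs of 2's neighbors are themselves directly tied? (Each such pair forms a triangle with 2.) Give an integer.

2's neighbors are 3 and 4, but none of them are tied to each other, so no triangle contains 2.

0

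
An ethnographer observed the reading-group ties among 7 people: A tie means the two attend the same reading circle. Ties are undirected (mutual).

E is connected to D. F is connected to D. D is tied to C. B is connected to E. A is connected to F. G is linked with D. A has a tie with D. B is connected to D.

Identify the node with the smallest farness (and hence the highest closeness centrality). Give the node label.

Farness (sum of distances to all others) for each node — A:10, B:10, C:11, D:6, E:10, F:10, G:11.
The smallest farness is 6, for D, so D has the highest closeness.

D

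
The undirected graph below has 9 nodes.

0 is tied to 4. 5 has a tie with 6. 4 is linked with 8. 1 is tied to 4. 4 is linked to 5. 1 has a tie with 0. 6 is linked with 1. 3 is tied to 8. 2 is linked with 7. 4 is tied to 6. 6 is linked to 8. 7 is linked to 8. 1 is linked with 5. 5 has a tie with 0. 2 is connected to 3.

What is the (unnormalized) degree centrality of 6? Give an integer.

4

6 is directly tied to 1, 4, 5, and 8. That is 4 neighbors, so the degree of 6 is 4.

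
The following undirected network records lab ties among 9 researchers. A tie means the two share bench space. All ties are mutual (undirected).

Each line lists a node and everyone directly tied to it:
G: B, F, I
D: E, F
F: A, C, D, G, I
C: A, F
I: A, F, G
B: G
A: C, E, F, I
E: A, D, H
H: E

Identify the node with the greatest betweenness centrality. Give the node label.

Unnormalized betweenness of each node: A:49/6, B:0, C:0, D:7/3, E:15/2, F:32/3, G:7, H:0, I:7/3.
F has the largest value, 32/3, making it the main broker — the node through which the most shortest paths run.

F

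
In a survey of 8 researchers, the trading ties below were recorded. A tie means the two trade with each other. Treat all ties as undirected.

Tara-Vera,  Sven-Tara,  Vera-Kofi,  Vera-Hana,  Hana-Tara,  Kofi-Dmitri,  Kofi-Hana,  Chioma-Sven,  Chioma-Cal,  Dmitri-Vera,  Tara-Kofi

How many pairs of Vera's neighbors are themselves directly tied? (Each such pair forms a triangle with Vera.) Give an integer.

4

Vera's neighbors: Dmitri, Hana, Kofi, and Tara.
Neighbor pairs that are themselves tied: Vera–Dmitri–Kofi; Vera–Hana–Kofi; Vera–Hana–Tara; Vera–Kofi–Tara. Each forms one triangle with Vera, for 4 in total.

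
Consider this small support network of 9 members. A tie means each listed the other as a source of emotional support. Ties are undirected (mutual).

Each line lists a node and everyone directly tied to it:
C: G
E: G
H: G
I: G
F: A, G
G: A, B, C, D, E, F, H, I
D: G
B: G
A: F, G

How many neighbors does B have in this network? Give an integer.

1

B is directly tied to G. That is 1 neighbor, so the degree of B is 1.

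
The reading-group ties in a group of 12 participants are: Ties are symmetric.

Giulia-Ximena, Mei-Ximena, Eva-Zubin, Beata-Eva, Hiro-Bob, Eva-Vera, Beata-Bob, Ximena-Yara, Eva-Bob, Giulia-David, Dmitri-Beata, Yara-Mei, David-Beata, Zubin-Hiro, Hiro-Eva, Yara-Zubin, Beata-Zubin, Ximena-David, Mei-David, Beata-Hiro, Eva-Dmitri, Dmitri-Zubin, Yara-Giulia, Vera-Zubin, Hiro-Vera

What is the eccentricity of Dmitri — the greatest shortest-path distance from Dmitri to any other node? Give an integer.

Distances from Dmitri: Beata:1, Bob:2, David:2, Eva:1, Giulia:3, Hiro:2, Mei:3, Vera:2, Ximena:3, Yara:2, Zubin:1.
The largest is 3 (to Ximena, Giulia, and Mei), so the eccentricity of Dmitri is 3.

3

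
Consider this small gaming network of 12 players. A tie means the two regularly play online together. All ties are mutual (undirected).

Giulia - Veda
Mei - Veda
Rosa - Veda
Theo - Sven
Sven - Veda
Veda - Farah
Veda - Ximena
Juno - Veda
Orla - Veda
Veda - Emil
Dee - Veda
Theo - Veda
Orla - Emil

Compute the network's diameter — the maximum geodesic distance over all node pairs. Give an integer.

2

Eccentricity of each node (its greatest distance to any other): Dee:2, Emil:2, Farah:2, Giulia:2, Juno:2, Mei:2, Orla:2, Rosa:2, Sven:2, Theo:2, Veda:1, Ximena:2.
The maximum eccentricity is 2, realized for instance by the pair Emil–Giulia via Emil – Veda – Giulia. So the diameter is 2.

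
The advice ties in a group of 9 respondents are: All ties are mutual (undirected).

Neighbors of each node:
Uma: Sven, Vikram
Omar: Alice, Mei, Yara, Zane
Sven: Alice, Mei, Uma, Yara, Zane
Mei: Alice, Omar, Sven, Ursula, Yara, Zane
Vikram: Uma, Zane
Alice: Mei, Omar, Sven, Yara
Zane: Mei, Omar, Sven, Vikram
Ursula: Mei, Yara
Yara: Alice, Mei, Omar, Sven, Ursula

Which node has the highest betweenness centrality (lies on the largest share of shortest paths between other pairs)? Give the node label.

Unnormalized betweenness of each node: Alice:9/20, Mei:337/60, Omar:7/6, Sven:209/30, Uma:1, Ursula:0, Vikram:7/10, Yara:49/20, Zane:113/20.
Sven has the largest value, 209/30, making it the main broker — the node through which the most shortest paths run.

Sven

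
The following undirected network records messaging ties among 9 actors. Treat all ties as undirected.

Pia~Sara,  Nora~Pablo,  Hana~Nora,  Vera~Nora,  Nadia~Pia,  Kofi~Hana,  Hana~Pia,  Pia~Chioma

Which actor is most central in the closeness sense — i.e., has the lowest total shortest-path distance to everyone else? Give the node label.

Hana

Farness (sum of distances to all others) for each node — Chioma:21, Hana:13, Kofi:20, Nadia:21, Nora:16, Pablo:23, Pia:14, Sara:21, Vera:23.
The smallest farness is 13, for Hana, so Hana has the highest closeness.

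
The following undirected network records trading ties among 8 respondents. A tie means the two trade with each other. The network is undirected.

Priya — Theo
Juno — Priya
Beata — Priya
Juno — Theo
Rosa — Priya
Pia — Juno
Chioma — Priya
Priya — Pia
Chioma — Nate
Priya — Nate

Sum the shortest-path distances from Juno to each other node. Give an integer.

11

Distances from Juno: Beata:2, Chioma:2, Nate:2, Pia:1, Priya:1, Rosa:2, Theo:1.
Sum = 2 + 2 + 2 + 1 + 1 + 2 + 1 = 11.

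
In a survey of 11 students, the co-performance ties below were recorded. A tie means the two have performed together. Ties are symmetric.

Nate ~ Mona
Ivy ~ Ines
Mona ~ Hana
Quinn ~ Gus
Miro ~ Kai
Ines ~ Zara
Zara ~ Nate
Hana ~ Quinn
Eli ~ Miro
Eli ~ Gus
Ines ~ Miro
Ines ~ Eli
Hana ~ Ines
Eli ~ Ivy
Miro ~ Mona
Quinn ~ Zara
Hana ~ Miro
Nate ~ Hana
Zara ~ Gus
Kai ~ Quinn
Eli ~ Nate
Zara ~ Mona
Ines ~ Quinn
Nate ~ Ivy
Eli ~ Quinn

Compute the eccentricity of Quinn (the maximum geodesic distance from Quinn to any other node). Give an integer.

Distances from Quinn: Eli:1, Gus:1, Hana:1, Ines:1, Ivy:2, Kai:1, Miro:2, Mona:2, Nate:2, Zara:1.
The largest is 2 (to Nate, Mona, Miro, and Ivy), so the eccentricity of Quinn is 2.

2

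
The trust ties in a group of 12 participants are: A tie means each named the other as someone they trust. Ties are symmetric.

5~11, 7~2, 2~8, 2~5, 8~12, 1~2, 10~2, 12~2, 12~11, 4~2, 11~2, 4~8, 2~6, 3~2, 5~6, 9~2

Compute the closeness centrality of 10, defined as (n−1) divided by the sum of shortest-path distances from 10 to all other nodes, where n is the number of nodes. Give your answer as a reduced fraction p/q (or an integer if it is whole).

11/21

Distances from 10: 1:2, 2:1, 3:2, 4:2, 5:2, 6:2, 7:2, 8:2, 9:2, 11:2, 12:2. Sum = 21.
n = 12, so closeness = 11/21.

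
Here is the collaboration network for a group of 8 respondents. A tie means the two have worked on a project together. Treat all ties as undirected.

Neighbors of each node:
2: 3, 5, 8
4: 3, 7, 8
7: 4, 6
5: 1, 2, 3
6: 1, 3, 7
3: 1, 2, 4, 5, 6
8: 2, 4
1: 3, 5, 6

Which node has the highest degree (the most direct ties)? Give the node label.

3

Degrees — 1:3, 2:3, 3:5, 4:3, 5:3, 6:3, 7:2, 8:2.
The maximum is 5, attained only by 3.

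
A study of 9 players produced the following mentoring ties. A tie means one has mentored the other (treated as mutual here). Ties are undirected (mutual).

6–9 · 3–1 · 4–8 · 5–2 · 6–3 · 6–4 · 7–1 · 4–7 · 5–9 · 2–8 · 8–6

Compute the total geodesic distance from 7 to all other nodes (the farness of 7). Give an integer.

Distances from 7: 1:1, 2:3, 3:2, 4:1, 5:4, 6:2, 8:2, 9:3.
Sum = 1 + 3 + 2 + 1 + 4 + 2 + 2 + 3 = 18.

18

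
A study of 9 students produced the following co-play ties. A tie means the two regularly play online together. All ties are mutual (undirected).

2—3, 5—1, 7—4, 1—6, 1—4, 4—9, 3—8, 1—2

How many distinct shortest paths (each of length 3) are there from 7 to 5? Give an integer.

The shortest distance is 3, and the only length-3 path is 7–4–1–5. So there is exactly 1 shortest path.

1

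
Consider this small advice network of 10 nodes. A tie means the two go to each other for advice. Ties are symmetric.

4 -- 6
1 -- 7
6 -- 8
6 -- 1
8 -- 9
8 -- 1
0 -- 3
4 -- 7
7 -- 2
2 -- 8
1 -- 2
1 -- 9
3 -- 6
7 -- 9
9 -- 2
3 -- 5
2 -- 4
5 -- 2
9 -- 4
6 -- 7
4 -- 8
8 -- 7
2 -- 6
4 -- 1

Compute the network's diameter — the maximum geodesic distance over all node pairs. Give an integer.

Eccentricity of each node (its greatest distance to any other): 0:4, 1:3, 2:3, 3:3, 4:3, 5:2, 6:2, 7:3, 8:3, 9:4.
The maximum eccentricity is 4, realized for instance by the pair 9–0 via 9 – 2 – 5 – 3 – 0. So the diameter is 4.

4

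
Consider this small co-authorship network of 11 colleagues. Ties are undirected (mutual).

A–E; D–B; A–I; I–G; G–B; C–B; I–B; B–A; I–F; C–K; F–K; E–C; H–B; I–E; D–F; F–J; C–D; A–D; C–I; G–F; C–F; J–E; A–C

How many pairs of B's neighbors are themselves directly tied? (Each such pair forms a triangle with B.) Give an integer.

6

B's neighbors: A, C, D, G, H, and I.
Neighbor pairs that are themselves tied: B–A–C; B–A–D; B–A–I; B–C–D; B–C–I; B–G–I. Each forms one triangle with B, for 6 in total.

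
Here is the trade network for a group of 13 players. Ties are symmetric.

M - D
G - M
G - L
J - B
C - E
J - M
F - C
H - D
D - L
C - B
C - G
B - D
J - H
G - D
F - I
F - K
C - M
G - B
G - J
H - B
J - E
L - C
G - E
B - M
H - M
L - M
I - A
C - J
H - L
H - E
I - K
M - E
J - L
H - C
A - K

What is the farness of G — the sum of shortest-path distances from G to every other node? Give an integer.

Distances from G: A:4, B:1, C:1, D:1, E:1, F:2, H:2, I:3, J:1, K:3, L:1, M:1.
Sum = 4 + 1 + 1 + 1 + 1 + 2 + 2 + 3 + 1 + 3 + 1 + 1 = 21.

21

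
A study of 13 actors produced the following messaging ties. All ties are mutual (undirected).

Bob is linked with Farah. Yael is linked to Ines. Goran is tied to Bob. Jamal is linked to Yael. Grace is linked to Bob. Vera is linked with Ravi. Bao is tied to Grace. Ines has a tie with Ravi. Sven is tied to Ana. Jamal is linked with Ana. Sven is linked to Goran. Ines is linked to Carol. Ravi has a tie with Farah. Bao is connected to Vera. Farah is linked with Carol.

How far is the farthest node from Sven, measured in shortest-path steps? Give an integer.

5

Distances from Sven: Ana:1, Bao:4, Bob:2, Carol:4, Farah:3, Goran:1, Grace:3, Ines:4, Jamal:2, Ravi:4, Vera:5, Yael:3.
The largest is 5 (to Vera), so the eccentricity of Sven is 5.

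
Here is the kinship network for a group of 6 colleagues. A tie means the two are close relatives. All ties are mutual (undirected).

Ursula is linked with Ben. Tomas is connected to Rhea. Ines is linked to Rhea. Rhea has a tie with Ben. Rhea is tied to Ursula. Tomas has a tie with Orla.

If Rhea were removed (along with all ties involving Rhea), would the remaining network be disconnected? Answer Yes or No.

Yes

Removing Rhea leaves {Ines} with no path to {Ben and Ursula}, so the network splits into 3 components. Rhea is a cut vertex.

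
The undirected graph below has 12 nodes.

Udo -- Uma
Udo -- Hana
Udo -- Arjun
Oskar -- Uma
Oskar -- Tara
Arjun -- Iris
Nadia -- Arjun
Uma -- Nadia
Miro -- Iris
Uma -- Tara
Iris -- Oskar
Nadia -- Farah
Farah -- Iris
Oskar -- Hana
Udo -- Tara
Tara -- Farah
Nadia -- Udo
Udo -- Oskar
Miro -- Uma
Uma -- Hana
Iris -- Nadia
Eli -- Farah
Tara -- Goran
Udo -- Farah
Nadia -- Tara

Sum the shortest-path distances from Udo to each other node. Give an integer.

Distances from Udo: Arjun:1, Eli:2, Farah:1, Goran:2, Hana:1, Iris:2, Miro:2, Nadia:1, Oskar:1, Tara:1, Uma:1.
Sum = 1 + 2 + 1 + 2 + 1 + 2 + 2 + 1 + 1 + 1 + 1 = 15.

15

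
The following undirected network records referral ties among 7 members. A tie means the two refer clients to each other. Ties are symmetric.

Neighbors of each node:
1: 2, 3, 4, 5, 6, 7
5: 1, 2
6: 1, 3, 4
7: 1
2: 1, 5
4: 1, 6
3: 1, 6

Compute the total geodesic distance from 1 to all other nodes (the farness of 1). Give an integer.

Distances from 1: 2:1, 3:1, 4:1, 5:1, 6:1, 7:1.
Sum = 1 + 1 + 1 + 1 + 1 + 1 = 6.

6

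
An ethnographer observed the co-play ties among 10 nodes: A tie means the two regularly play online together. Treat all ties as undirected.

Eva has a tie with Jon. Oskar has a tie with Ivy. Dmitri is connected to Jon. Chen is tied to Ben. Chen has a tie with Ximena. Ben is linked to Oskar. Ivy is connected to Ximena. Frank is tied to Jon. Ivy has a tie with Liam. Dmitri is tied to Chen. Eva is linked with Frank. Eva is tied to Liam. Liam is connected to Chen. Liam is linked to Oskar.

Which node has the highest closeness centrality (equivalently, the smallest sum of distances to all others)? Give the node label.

Farness (sum of distances to all others) for each node — Ben:20, Chen:15, Dmitri:18, Eva:17, Frank:23, Ivy:18, Jon:19, Liam:14, Oskar:18, Ximena:20.
The smallest farness is 14, for Liam, so Liam has the highest closeness.

Liam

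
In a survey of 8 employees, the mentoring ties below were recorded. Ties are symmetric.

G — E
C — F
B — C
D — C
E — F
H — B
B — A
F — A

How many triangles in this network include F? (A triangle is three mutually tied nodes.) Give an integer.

0

F's neighbors are A, C, and E, but none of them are tied to each other, so no triangle contains F.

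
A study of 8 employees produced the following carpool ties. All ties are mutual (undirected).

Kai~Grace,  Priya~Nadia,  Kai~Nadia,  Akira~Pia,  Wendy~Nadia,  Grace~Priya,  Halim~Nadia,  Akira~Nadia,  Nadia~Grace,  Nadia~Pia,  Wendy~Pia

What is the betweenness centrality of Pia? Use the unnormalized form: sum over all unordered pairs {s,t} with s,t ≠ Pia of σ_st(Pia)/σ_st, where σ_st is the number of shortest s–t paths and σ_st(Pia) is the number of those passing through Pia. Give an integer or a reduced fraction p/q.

1/2

Pairs whose geodesics pass through Pia — Wendy–Akira: 1/2.
All other pairs contribute 0.
Summing the contributions gives betweenness(Pia) = 1/2.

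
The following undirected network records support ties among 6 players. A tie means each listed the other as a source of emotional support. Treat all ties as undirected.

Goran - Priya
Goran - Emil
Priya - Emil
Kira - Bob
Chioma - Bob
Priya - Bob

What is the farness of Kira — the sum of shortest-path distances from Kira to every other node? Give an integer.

11

Distances from Kira: Bob:1, Chioma:2, Emil:3, Goran:3, Priya:2.
Sum = 1 + 2 + 3 + 3 + 2 = 11.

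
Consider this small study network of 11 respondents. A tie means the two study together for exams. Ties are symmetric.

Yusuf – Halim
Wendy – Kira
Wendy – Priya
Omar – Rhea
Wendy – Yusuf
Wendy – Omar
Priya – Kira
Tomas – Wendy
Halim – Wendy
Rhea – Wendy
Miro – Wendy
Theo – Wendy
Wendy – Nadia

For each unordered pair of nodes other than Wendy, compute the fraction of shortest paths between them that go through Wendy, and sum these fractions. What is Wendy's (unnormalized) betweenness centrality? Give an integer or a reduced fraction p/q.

42

Pairs whose geodesics pass through Wendy — Kira–Theo: 1; Kira–Omar: 1; Kira–Yusuf: 1; Kira–Nadia: 1; Kira–Tomas: 1; Kira–Rhea: 1; Kira–Halim: 1; Kira–Miro: 1; Theo–Omar: 1; Theo–Priya: 1; Theo–Yusuf: 1; Theo–Nadia: 1; Theo–Tomas: 1; Theo–Rhea: 1 … (+28 more pairs).
All other pairs contribute 0.
Summing the contributions gives betweenness(Wendy) = 42.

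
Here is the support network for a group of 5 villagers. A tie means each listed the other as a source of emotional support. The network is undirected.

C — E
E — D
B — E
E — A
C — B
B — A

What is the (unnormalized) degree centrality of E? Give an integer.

E is directly tied to A, B, C, and D. That is 4 neighbors, so the degree of E is 4.

4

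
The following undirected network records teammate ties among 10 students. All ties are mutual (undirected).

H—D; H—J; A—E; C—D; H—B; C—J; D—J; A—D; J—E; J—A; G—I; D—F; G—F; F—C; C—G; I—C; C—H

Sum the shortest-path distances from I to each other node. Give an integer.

19

Distances from I: A:3, B:3, C:1, D:2, E:3, F:2, G:1, H:2, J:2.
Sum = 3 + 3 + 1 + 2 + 3 + 2 + 1 + 2 + 2 = 19.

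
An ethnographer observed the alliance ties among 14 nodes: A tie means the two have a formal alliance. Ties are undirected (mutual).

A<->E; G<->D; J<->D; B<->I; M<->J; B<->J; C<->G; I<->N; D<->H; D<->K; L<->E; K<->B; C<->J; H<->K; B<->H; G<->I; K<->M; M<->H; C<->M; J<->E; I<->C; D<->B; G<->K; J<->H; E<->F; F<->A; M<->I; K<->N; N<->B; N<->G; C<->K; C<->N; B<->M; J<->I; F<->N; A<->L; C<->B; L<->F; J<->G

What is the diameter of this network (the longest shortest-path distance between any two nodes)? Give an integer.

3

Eccentricity of each node (its greatest distance to any other): A:3, B:3, C:3, D:3, E:3, F:3, G:3, H:3, I:3, J:2, K:3, L:3, M:3, N:2.
The maximum eccentricity is 3, realized for instance by the pair F–D via F – E – J – D. So the diameter is 3.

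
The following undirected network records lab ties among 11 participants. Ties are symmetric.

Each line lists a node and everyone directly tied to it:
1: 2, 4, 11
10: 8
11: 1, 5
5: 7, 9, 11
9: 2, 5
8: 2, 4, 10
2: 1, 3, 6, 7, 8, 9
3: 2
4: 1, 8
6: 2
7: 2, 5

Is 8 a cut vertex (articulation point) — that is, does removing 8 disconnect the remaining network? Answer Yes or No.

Removing 8 leaves {1, 2, 3, 4, 5, 6, 7, 9, and 11} with no path to {10}, so the network splits into 2 components. 8 is a cut vertex.

Yes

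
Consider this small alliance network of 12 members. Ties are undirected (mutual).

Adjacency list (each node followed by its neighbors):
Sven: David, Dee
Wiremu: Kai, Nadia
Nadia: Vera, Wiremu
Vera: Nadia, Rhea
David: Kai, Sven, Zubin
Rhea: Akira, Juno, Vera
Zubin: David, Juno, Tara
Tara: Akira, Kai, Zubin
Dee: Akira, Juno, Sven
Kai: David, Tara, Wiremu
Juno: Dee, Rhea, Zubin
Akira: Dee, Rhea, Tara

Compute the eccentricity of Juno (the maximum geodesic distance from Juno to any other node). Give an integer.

Distances from Juno: Akira:2, David:2, Dee:1, Kai:3, Nadia:3, Rhea:1, Sven:2, Tara:2, Vera:2, Wiremu:4, Zubin:1.
The largest is 4 (to Wiremu), so the eccentricity of Juno is 4.

4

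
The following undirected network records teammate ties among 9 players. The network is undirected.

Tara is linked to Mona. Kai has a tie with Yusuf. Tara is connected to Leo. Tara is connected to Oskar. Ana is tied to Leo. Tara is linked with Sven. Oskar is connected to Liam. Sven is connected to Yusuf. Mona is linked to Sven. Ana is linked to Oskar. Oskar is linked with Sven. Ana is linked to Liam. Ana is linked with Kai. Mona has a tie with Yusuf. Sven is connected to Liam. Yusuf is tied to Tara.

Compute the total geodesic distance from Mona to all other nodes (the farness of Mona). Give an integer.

14

Distances from Mona: Ana:3, Kai:2, Leo:2, Liam:2, Oskar:2, Sven:1, Tara:1, Yusuf:1.
Sum = 3 + 2 + 2 + 2 + 2 + 1 + 1 + 1 = 14.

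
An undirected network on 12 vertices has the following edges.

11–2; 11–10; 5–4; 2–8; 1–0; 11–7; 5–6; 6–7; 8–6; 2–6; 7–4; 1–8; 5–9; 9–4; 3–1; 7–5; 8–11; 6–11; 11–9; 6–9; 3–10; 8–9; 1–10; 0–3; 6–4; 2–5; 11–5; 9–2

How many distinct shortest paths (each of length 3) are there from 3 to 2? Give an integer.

The shortest distance is 3. The length-3 paths are: 3–1–8–2; 3–10–11–2.
That gives 2 distinct shortest paths.

2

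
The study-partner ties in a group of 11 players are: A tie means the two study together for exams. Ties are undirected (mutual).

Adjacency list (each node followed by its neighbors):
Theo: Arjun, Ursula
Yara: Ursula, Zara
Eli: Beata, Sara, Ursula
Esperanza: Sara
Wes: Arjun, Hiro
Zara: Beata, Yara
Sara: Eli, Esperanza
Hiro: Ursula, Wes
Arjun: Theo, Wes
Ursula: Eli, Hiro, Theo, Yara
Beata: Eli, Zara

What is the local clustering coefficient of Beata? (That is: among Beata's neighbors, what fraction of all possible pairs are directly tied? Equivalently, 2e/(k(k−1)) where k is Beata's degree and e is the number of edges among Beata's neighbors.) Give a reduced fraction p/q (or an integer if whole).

0

Beata's neighbors: Eli and Zara (k = 2).
Possible neighbor pairs: C(2,2) = 1. Edges among them: none → e = 0.
Clustering(Beata) = 0/1.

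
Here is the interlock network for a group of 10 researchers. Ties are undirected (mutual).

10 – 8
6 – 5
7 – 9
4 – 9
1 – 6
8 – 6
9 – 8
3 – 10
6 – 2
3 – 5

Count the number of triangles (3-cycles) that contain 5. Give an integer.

5's neighbors are 3 and 6, but none of them are tied to each other, so no triangle contains 5.

0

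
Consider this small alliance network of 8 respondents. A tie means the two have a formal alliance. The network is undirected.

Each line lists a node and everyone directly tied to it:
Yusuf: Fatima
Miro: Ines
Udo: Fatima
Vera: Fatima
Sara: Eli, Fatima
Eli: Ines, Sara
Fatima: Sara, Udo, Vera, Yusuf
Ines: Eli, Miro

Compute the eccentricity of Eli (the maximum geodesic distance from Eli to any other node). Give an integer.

Distances from Eli: Fatima:2, Ines:1, Miro:2, Sara:1, Udo:3, Vera:3, Yusuf:3.
The largest is 3 (to Udo, Yusuf, and Vera), so the eccentricity of Eli is 3.

3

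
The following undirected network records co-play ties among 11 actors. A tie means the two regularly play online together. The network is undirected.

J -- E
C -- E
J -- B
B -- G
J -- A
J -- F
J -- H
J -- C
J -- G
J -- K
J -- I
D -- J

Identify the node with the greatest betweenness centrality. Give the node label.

Unnormalized betweenness of each node: A:0, B:0, C:0, D:0, E:0, F:0, G:0, H:0, I:0, J:43, K:0.
J has the largest value, 43, making it the main broker — the node through which the most shortest paths run.

J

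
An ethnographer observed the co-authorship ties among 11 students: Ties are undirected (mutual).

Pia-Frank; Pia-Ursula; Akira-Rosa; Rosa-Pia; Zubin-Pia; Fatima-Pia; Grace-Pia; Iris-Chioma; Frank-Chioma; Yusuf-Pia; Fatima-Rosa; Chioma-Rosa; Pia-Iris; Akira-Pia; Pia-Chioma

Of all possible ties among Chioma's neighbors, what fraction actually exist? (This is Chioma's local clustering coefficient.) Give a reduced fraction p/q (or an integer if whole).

1/2

Chioma's neighbors: Frank, Iris, Pia, and Rosa (k = 4).
Possible neighbor pairs: C(4,2) = 6. Edges among them: Frank–Pia, Iris–Pia, Pia–Rosa → e = 3.
Clustering(Chioma) = 3/6 = 1/2.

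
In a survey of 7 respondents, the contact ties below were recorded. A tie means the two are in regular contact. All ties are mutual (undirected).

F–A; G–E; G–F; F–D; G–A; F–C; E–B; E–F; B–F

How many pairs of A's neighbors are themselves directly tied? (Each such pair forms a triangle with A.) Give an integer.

1

A's neighbors: F and G.
Neighbor pairs that are themselves tied: A–F–G. Each forms one triangle with A, for 1 in total.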